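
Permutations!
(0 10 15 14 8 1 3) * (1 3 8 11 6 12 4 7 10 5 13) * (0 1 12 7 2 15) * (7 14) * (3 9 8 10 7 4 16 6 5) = [3, 10, 15, 1, 2, 13, 14, 7, 9, 8, 0, 5, 16, 12, 11, 4, 6] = (0 3 1 10)(2 15 4)(5 13 12 16 6 14 11)(8 9)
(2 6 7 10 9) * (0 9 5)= (0 9 2 6 7 10 5)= [9, 1, 6, 3, 4, 0, 7, 10, 8, 2, 5]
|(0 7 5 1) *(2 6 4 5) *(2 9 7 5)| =6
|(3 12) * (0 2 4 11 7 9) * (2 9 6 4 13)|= |(0 9)(2 13)(3 12)(4 11 7 6)|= 4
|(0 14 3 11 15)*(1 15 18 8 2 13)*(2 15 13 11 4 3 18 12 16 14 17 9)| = |(0 17 9 2 11 12 16 14 18 8 15)(1 13)(3 4)| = 22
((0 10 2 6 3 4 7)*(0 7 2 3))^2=((0 10 3 4 2 6))^2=(0 3 2)(4 6 10)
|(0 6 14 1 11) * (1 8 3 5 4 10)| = 10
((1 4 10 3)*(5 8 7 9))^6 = (1 10)(3 4)(5 7)(8 9) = ((1 4 10 3)(5 8 7 9))^6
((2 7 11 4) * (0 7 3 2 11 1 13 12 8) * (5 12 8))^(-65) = ((0 7 1 13 8)(2 3)(4 11)(5 12))^(-65) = (13)(2 3)(4 11)(5 12)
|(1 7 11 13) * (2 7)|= 5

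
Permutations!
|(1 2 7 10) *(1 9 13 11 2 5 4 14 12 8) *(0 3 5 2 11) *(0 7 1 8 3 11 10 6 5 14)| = |(0 11 10 9 13 7 6 5 4)(1 2)(3 14 12)| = 18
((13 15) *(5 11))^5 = (5 11)(13 15) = ((5 11)(13 15))^5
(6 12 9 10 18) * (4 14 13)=(4 14 13)(6 12 9 10 18)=[0, 1, 2, 3, 14, 5, 12, 7, 8, 10, 18, 11, 9, 4, 13, 15, 16, 17, 6]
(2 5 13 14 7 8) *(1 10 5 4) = (1 10 5 13 14 7 8 2 4) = [0, 10, 4, 3, 1, 13, 6, 8, 2, 9, 5, 11, 12, 14, 7]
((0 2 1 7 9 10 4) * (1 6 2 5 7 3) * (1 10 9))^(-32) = (0 1 4 7 10 5 3)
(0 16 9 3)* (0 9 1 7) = (0 16 1 7)(3 9) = [16, 7, 2, 9, 4, 5, 6, 0, 8, 3, 10, 11, 12, 13, 14, 15, 1]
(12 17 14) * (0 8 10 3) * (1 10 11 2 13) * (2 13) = [8, 10, 2, 0, 4, 5, 6, 7, 11, 9, 3, 13, 17, 1, 12, 15, 16, 14] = (0 8 11 13 1 10 3)(12 17 14)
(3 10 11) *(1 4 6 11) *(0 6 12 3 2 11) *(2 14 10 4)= [6, 2, 11, 4, 12, 5, 0, 7, 8, 9, 1, 14, 3, 13, 10]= (0 6)(1 2 11 14 10)(3 4 12)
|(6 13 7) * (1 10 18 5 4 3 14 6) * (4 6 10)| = 10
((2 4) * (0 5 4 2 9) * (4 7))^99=(0 9 4 7 5)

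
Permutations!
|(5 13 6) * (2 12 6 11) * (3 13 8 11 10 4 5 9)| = 11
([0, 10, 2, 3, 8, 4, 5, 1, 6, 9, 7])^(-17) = (1 10 7)(4 5 6 8)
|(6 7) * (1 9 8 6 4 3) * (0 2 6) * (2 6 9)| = 9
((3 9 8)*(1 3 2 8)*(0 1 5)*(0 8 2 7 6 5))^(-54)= ((0 1 3 9)(5 8 7 6))^(-54)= (0 3)(1 9)(5 7)(6 8)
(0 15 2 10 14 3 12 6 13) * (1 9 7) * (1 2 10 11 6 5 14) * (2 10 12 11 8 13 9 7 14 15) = [2, 7, 8, 11, 4, 15, 9, 10, 13, 14, 1, 6, 5, 0, 3, 12] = (0 2 8 13)(1 7 10)(3 11 6 9 14)(5 15 12)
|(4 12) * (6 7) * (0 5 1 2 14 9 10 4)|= 18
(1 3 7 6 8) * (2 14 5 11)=[0, 3, 14, 7, 4, 11, 8, 6, 1, 9, 10, 2, 12, 13, 5]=(1 3 7 6 8)(2 14 5 11)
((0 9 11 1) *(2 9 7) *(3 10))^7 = ((0 7 2 9 11 1)(3 10))^7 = (0 7 2 9 11 1)(3 10)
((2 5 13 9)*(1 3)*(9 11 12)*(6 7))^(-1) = ((1 3)(2 5 13 11 12 9)(6 7))^(-1) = (1 3)(2 9 12 11 13 5)(6 7)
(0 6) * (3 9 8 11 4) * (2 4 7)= [6, 1, 4, 9, 3, 5, 0, 2, 11, 8, 10, 7]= (0 6)(2 4 3 9 8 11 7)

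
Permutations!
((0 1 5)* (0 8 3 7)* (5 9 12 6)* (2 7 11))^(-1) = ((0 1 9 12 6 5 8 3 11 2 7))^(-1) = (0 7 2 11 3 8 5 6 12 9 1)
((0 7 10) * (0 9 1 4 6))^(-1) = (0 6 4 1 9 10 7)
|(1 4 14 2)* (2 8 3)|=6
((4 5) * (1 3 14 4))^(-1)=((1 3 14 4 5))^(-1)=(1 5 4 14 3)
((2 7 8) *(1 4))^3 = ((1 4)(2 7 8))^3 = (8)(1 4)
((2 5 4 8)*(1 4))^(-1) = (1 5 2 8 4)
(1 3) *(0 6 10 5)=(0 6 10 5)(1 3)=[6, 3, 2, 1, 4, 0, 10, 7, 8, 9, 5]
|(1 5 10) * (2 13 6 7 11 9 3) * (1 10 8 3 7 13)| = 30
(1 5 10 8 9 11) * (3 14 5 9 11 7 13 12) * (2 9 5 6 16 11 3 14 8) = [0, 5, 9, 8, 4, 10, 16, 13, 3, 7, 2, 1, 14, 12, 6, 15, 11] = (1 5 10 2 9 7 13 12 14 6 16 11)(3 8)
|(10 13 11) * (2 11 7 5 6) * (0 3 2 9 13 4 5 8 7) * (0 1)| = |(0 3 2 11 10 4 5 6 9 13 1)(7 8)| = 22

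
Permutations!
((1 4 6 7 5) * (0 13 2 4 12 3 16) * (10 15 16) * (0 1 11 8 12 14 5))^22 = (0 6 2)(1 5 8 3 15)(4 13 7)(10 16 14 11 12) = ((0 13 2 4 6 7)(1 14 5 11 8 12 3 10 15 16))^22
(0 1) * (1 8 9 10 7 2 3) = (0 8 9 10 7 2 3 1) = [8, 0, 3, 1, 4, 5, 6, 2, 9, 10, 7]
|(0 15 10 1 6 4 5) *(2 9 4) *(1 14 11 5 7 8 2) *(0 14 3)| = |(0 15 10 3)(1 6)(2 9 4 7 8)(5 14 11)| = 60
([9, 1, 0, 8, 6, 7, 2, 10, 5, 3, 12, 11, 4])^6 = (0 10 9 12 3 4 8 6 5 2 7)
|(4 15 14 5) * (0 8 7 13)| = 4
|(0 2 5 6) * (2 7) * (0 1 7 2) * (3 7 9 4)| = |(0 2 5 6 1 9 4 3 7)| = 9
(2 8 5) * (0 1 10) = (0 1 10)(2 8 5) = [1, 10, 8, 3, 4, 2, 6, 7, 5, 9, 0]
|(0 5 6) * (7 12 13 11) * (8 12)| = |(0 5 6)(7 8 12 13 11)| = 15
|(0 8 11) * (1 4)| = 6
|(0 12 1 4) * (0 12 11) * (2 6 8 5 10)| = 30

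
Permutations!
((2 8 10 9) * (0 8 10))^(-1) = ((0 8)(2 10 9))^(-1) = (0 8)(2 9 10)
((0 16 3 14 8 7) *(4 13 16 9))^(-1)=(0 7 8 14 3 16 13 4 9)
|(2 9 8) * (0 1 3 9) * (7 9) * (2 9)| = 10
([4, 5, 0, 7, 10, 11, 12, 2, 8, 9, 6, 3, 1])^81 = [12, 7, 6, 4, 1, 2, 11, 10, 8, 9, 5, 0, 3]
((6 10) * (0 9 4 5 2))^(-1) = ((0 9 4 5 2)(6 10))^(-1) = (0 2 5 4 9)(6 10)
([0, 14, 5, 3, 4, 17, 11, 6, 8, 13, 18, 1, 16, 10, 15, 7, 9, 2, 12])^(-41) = (1 14 15 7 6 11)(2 5 17)(9 13 10 18 12 16)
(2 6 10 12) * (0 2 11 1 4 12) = (0 2 6 10)(1 4 12 11) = [2, 4, 6, 3, 12, 5, 10, 7, 8, 9, 0, 1, 11]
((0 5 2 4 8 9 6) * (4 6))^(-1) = (0 6 2 5)(4 9 8)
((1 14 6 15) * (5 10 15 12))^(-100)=((1 14 6 12 5 10 15))^(-100)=(1 10 12 14 15 5 6)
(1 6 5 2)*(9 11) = (1 6 5 2)(9 11) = [0, 6, 1, 3, 4, 2, 5, 7, 8, 11, 10, 9]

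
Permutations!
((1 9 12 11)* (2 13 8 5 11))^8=((1 9 12 2 13 8 5 11))^8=(13)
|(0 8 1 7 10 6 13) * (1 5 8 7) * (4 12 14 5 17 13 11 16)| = |(0 7 10 6 11 16 4 12 14 5 8 17 13)| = 13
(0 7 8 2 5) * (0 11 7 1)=(0 1)(2 5 11 7 8)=[1, 0, 5, 3, 4, 11, 6, 8, 2, 9, 10, 7]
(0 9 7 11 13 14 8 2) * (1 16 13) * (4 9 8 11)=(0 8 2)(1 16 13 14 11)(4 9 7)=[8, 16, 0, 3, 9, 5, 6, 4, 2, 7, 10, 1, 12, 14, 11, 15, 13]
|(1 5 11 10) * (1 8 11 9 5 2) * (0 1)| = 6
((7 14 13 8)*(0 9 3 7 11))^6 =(0 8 14 3)(7 9 11 13)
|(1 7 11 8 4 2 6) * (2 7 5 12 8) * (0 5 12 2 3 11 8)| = |(0 5 2 6 1 12)(3 11)(4 7 8)| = 6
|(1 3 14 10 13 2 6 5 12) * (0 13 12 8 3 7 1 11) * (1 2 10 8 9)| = |(0 13 10 12 11)(1 7 2 6 5 9)(3 14 8)| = 30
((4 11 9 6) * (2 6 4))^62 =(4 9 11)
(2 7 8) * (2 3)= [0, 1, 7, 2, 4, 5, 6, 8, 3]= (2 7 8 3)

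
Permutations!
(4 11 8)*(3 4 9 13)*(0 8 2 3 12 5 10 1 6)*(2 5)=(0 8 9 13 12 2 3 4 11 5 10 1 6)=[8, 6, 3, 4, 11, 10, 0, 7, 9, 13, 1, 5, 2, 12]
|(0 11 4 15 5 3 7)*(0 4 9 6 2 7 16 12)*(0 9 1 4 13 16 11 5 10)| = |(0 5 3 11 1 4 15 10)(2 7 13 16 12 9 6)| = 56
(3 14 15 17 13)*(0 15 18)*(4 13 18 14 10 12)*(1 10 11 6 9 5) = (0 15 17 18)(1 10 12 4 13 3 11 6 9 5) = [15, 10, 2, 11, 13, 1, 9, 7, 8, 5, 12, 6, 4, 3, 14, 17, 16, 18, 0]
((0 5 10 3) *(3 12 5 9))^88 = (0 9 3)(5 10 12)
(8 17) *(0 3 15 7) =(0 3 15 7)(8 17) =[3, 1, 2, 15, 4, 5, 6, 0, 17, 9, 10, 11, 12, 13, 14, 7, 16, 8]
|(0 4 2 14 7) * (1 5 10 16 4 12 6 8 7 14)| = 30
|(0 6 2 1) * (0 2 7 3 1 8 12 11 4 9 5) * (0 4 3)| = |(0 6 7)(1 2 8 12 11 3)(4 9 5)| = 6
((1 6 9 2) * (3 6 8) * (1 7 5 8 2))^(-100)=((1 2 7 5 8 3 6 9))^(-100)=(1 8)(2 3)(5 9)(6 7)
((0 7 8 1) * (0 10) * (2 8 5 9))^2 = ((0 7 5 9 2 8 1 10))^2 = (0 5 2 1)(7 9 8 10)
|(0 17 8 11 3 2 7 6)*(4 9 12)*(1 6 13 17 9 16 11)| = 14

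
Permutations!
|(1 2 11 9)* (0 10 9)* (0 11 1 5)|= |(11)(0 10 9 5)(1 2)|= 4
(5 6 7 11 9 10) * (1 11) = (1 11 9 10 5 6 7) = [0, 11, 2, 3, 4, 6, 7, 1, 8, 10, 5, 9]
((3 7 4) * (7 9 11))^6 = (3 9 11 7 4)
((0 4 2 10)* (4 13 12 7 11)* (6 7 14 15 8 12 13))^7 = (8 15 14 12)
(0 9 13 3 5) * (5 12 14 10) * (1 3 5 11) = (0 9 13 5)(1 3 12 14 10 11) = [9, 3, 2, 12, 4, 0, 6, 7, 8, 13, 11, 1, 14, 5, 10]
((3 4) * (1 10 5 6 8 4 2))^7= ((1 10 5 6 8 4 3 2))^7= (1 2 3 4 8 6 5 10)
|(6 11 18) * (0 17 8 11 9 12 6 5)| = |(0 17 8 11 18 5)(6 9 12)| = 6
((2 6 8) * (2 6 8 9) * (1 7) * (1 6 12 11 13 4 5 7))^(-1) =((2 8 12 11 13 4 5 7 6 9))^(-1) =(2 9 6 7 5 4 13 11 12 8)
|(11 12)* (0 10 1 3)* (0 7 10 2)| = 4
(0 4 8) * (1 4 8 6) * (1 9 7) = (0 8)(1 4 6 9 7) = [8, 4, 2, 3, 6, 5, 9, 1, 0, 7]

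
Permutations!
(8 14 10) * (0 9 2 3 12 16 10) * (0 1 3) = [9, 3, 0, 12, 4, 5, 6, 7, 14, 2, 8, 11, 16, 13, 1, 15, 10] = (0 9 2)(1 3 12 16 10 8 14)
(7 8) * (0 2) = (0 2)(7 8) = [2, 1, 0, 3, 4, 5, 6, 8, 7]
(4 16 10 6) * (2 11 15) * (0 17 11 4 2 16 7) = (0 17 11 15 16 10 6 2 4 7) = [17, 1, 4, 3, 7, 5, 2, 0, 8, 9, 6, 15, 12, 13, 14, 16, 10, 11]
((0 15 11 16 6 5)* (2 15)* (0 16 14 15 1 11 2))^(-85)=(5 6 16)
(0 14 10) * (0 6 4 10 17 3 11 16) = [14, 1, 2, 11, 10, 5, 4, 7, 8, 9, 6, 16, 12, 13, 17, 15, 0, 3] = (0 14 17 3 11 16)(4 10 6)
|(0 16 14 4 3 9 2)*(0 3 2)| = 7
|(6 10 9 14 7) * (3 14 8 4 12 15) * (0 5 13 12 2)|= |(0 5 13 12 15 3 14 7 6 10 9 8 4 2)|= 14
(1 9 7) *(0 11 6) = (0 11 6)(1 9 7) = [11, 9, 2, 3, 4, 5, 0, 1, 8, 7, 10, 6]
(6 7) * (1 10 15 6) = (1 10 15 6 7) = [0, 10, 2, 3, 4, 5, 7, 1, 8, 9, 15, 11, 12, 13, 14, 6]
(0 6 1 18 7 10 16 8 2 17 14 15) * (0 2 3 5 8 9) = (0 6 1 18 7 10 16 9)(2 17 14 15)(3 5 8) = [6, 18, 17, 5, 4, 8, 1, 10, 3, 0, 16, 11, 12, 13, 15, 2, 9, 14, 7]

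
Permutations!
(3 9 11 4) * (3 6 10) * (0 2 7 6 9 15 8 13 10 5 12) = (0 2 7 6 5 12)(3 15 8 13 10)(4 9 11) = [2, 1, 7, 15, 9, 12, 5, 6, 13, 11, 3, 4, 0, 10, 14, 8]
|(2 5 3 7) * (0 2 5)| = 6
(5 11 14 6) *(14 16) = (5 11 16 14 6) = [0, 1, 2, 3, 4, 11, 5, 7, 8, 9, 10, 16, 12, 13, 6, 15, 14]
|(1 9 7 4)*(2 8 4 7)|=|(1 9 2 8 4)|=5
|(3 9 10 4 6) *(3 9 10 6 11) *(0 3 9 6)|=|(0 3 10 4 11 9)|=6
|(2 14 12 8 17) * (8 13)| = 6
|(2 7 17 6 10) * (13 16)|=|(2 7 17 6 10)(13 16)|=10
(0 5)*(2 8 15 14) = (0 5)(2 8 15 14) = [5, 1, 8, 3, 4, 0, 6, 7, 15, 9, 10, 11, 12, 13, 2, 14]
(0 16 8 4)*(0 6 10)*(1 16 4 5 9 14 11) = [4, 16, 2, 3, 6, 9, 10, 7, 5, 14, 0, 1, 12, 13, 11, 15, 8] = (0 4 6 10)(1 16 8 5 9 14 11)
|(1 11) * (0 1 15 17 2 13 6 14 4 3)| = 11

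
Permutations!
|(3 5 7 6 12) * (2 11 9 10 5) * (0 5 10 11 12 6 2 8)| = |(0 5 7 2 12 3 8)(9 11)| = 14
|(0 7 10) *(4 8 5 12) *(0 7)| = 4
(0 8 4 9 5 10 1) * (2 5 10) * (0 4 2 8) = (1 4 9 10)(2 5 8) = [0, 4, 5, 3, 9, 8, 6, 7, 2, 10, 1]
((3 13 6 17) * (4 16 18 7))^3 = (3 17 6 13)(4 7 18 16)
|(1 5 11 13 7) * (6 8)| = |(1 5 11 13 7)(6 8)| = 10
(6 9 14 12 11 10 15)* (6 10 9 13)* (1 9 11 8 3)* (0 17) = [17, 9, 2, 1, 4, 5, 13, 7, 3, 14, 15, 11, 8, 6, 12, 10, 16, 0] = (0 17)(1 9 14 12 8 3)(6 13)(10 15)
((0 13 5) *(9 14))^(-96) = ((0 13 5)(9 14))^(-96) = (14)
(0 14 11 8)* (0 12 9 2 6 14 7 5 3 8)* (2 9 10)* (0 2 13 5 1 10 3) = (0 7 1 10 13 5)(2 6 14 11)(3 8 12) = [7, 10, 6, 8, 4, 0, 14, 1, 12, 9, 13, 2, 3, 5, 11]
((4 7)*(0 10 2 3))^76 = ((0 10 2 3)(4 7))^76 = (10)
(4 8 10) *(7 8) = (4 7 8 10) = [0, 1, 2, 3, 7, 5, 6, 8, 10, 9, 4]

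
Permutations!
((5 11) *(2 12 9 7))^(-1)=((2 12 9 7)(5 11))^(-1)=(2 7 9 12)(5 11)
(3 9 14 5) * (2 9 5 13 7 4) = (2 9 14 13 7 4)(3 5) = [0, 1, 9, 5, 2, 3, 6, 4, 8, 14, 10, 11, 12, 7, 13]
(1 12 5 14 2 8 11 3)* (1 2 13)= (1 12 5 14 13)(2 8 11 3)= [0, 12, 8, 2, 4, 14, 6, 7, 11, 9, 10, 3, 5, 1, 13]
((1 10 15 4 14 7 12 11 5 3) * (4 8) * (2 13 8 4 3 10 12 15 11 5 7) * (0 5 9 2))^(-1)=(0 14 4 15 7 11 10 5)(1 3 8 13 2 9 12)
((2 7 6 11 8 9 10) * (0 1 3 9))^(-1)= ((0 1 3 9 10 2 7 6 11 8))^(-1)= (0 8 11 6 7 2 10 9 3 1)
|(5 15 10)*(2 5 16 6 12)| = 7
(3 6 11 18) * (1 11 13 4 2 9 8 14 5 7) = (1 11 18 3 6 13 4 2 9 8 14 5 7) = [0, 11, 9, 6, 2, 7, 13, 1, 14, 8, 10, 18, 12, 4, 5, 15, 16, 17, 3]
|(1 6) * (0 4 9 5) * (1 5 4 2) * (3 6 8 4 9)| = 8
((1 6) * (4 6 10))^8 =((1 10 4 6))^8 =(10)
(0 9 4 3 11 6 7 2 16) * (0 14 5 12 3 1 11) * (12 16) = [9, 11, 12, 0, 1, 16, 7, 2, 8, 4, 10, 6, 3, 13, 5, 15, 14] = (0 9 4 1 11 6 7 2 12 3)(5 16 14)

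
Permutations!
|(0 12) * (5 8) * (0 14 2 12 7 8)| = |(0 7 8 5)(2 12 14)| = 12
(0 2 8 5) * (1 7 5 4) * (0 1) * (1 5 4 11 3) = (0 2 8 11 3 1 7 4) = [2, 7, 8, 1, 0, 5, 6, 4, 11, 9, 10, 3]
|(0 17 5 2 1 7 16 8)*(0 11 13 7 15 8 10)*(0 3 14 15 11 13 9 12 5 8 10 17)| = 60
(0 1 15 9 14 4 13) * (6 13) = (0 1 15 9 14 4 6 13) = [1, 15, 2, 3, 6, 5, 13, 7, 8, 14, 10, 11, 12, 0, 4, 9]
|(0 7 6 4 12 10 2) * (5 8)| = |(0 7 6 4 12 10 2)(5 8)| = 14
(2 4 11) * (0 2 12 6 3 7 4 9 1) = (0 2 9 1)(3 7 4 11 12 6) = [2, 0, 9, 7, 11, 5, 3, 4, 8, 1, 10, 12, 6]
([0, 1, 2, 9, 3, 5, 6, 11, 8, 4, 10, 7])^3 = (7 11)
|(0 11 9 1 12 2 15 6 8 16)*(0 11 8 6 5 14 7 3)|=13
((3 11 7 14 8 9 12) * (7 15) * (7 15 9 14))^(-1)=((15)(3 11 9 12)(8 14))^(-1)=(15)(3 12 9 11)(8 14)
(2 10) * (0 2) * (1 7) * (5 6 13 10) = (0 2 5 6 13 10)(1 7) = [2, 7, 5, 3, 4, 6, 13, 1, 8, 9, 0, 11, 12, 10]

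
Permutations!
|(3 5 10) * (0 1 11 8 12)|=15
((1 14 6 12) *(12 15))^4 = ((1 14 6 15 12))^4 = (1 12 15 6 14)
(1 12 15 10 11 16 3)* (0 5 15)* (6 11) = (0 5 15 10 6 11 16 3 1 12) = [5, 12, 2, 1, 4, 15, 11, 7, 8, 9, 6, 16, 0, 13, 14, 10, 3]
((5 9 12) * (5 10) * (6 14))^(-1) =(5 10 12 9)(6 14)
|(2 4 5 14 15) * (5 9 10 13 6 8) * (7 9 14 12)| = 8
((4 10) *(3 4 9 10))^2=((3 4)(9 10))^2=(10)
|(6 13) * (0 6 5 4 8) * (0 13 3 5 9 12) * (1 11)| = 18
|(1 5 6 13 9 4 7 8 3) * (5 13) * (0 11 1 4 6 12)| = 8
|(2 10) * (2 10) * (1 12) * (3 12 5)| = |(1 5 3 12)| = 4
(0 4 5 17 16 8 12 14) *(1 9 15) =(0 4 5 17 16 8 12 14)(1 9 15) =[4, 9, 2, 3, 5, 17, 6, 7, 12, 15, 10, 11, 14, 13, 0, 1, 8, 16]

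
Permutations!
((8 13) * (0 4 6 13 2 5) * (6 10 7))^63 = (13)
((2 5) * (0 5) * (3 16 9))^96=(16)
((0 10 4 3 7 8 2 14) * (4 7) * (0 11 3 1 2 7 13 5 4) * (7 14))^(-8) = ((0 10 13 5 4 1 2 7 8 14 11 3))^(-8) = (0 4 8)(1 14 10)(2 11 13)(3 5 7)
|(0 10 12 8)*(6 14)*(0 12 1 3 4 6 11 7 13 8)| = |(0 10 1 3 4 6 14 11 7 13 8 12)| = 12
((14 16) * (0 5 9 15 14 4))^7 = (16)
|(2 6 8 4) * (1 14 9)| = 12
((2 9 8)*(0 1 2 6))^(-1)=(0 6 8 9 2 1)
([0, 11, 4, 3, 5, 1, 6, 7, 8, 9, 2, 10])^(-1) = (1 5 4 2 10 11)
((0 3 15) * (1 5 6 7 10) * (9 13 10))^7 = (0 3 15)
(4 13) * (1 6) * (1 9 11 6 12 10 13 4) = (1 12 10 13)(6 9 11) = [0, 12, 2, 3, 4, 5, 9, 7, 8, 11, 13, 6, 10, 1]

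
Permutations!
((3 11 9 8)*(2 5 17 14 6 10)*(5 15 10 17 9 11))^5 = ((2 15 10)(3 5 9 8)(6 17 14))^5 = (2 10 15)(3 5 9 8)(6 14 17)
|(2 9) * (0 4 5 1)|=4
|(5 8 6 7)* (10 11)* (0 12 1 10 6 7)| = |(0 12 1 10 11 6)(5 8 7)| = 6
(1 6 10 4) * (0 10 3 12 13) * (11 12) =(0 10 4 1 6 3 11 12 13) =[10, 6, 2, 11, 1, 5, 3, 7, 8, 9, 4, 12, 13, 0]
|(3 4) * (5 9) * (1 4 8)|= 4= |(1 4 3 8)(5 9)|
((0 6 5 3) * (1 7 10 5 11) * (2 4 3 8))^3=((0 6 11 1 7 10 5 8 2 4 3))^3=(0 1 5 4 6 7 8 3 11 10 2)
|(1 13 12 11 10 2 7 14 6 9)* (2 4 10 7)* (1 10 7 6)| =10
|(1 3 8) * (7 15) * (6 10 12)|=6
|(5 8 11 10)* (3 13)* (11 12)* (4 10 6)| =|(3 13)(4 10 5 8 12 11 6)| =14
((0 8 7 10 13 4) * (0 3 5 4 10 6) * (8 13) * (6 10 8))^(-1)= (0 6 10 7 8 13)(3 4 5)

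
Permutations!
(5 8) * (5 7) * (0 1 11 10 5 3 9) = (0 1 11 10 5 8 7 3 9) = [1, 11, 2, 9, 4, 8, 6, 3, 7, 0, 5, 10]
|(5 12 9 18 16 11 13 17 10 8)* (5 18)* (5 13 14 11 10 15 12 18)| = 10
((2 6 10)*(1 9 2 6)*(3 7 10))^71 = ((1 9 2)(3 7 10 6))^71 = (1 2 9)(3 6 10 7)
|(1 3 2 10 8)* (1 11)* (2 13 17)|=8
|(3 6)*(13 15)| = |(3 6)(13 15)| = 2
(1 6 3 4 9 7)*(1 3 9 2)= (1 6 9 7 3 4 2)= [0, 6, 1, 4, 2, 5, 9, 3, 8, 7]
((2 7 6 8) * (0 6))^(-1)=((0 6 8 2 7))^(-1)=(0 7 2 8 6)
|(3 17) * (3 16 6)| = |(3 17 16 6)| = 4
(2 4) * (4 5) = [0, 1, 5, 3, 2, 4] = (2 5 4)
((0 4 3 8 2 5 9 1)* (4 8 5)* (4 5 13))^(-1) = ((0 8 2 5 9 1)(3 13 4))^(-1) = (0 1 9 5 2 8)(3 4 13)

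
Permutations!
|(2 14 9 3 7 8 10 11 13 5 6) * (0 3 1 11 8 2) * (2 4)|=|(0 3 7 4 2 14 9 1 11 13 5 6)(8 10)|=12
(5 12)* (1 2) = [0, 2, 1, 3, 4, 12, 6, 7, 8, 9, 10, 11, 5] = (1 2)(5 12)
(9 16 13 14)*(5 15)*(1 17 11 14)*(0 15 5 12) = [15, 17, 2, 3, 4, 5, 6, 7, 8, 16, 10, 14, 0, 1, 9, 12, 13, 11] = (0 15 12)(1 17 11 14 9 16 13)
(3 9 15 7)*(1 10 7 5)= (1 10 7 3 9 15 5)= [0, 10, 2, 9, 4, 1, 6, 3, 8, 15, 7, 11, 12, 13, 14, 5]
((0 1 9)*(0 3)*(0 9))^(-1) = (0 1)(3 9)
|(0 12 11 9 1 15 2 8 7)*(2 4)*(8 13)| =11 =|(0 12 11 9 1 15 4 2 13 8 7)|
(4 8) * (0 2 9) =(0 2 9)(4 8) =[2, 1, 9, 3, 8, 5, 6, 7, 4, 0]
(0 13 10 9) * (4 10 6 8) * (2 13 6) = (0 6 8 4 10 9)(2 13) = [6, 1, 13, 3, 10, 5, 8, 7, 4, 0, 9, 11, 12, 2]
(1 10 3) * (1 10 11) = (1 11)(3 10) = [0, 11, 2, 10, 4, 5, 6, 7, 8, 9, 3, 1]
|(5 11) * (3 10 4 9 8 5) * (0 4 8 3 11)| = 7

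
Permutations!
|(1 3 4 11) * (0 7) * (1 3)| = 6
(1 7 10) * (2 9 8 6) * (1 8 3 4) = (1 7 10 8 6 2 9 3 4) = [0, 7, 9, 4, 1, 5, 2, 10, 6, 3, 8]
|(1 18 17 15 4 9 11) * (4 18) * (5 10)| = 12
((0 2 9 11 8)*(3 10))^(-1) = ((0 2 9 11 8)(3 10))^(-1) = (0 8 11 9 2)(3 10)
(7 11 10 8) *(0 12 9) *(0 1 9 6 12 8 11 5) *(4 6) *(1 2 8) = (0 1 9 2 8 7 5)(4 6 12)(10 11) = [1, 9, 8, 3, 6, 0, 12, 5, 7, 2, 11, 10, 4]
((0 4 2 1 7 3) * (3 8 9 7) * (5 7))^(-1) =(0 3 1 2 4)(5 9 8 7)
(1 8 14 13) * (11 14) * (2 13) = (1 8 11 14 2 13) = [0, 8, 13, 3, 4, 5, 6, 7, 11, 9, 10, 14, 12, 1, 2]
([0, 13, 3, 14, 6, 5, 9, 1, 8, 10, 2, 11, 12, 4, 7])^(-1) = [0, 7, 10, 2, 13, 5, 4, 14, 8, 6, 9, 11, 12, 1, 3]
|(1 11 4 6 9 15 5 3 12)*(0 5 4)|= |(0 5 3 12 1 11)(4 6 9 15)|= 12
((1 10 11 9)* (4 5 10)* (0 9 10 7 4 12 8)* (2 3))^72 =(0 1 8 9 12)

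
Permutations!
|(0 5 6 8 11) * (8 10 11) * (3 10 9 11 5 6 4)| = 4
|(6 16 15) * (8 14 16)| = |(6 8 14 16 15)| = 5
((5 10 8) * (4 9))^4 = (5 10 8)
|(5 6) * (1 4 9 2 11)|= |(1 4 9 2 11)(5 6)|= 10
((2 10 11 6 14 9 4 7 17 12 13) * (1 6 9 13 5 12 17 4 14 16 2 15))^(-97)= (17)(1 2 9 15 16 11 13 6 10 14)(4 7)(5 12)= ((17)(1 6 16 2 10 11 9 14 13 15)(4 7)(5 12))^(-97)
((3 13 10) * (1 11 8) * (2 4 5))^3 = ((1 11 8)(2 4 5)(3 13 10))^3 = (13)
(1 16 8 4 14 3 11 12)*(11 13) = [0, 16, 2, 13, 14, 5, 6, 7, 4, 9, 10, 12, 1, 11, 3, 15, 8] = (1 16 8 4 14 3 13 11 12)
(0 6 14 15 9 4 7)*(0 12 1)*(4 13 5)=[6, 0, 2, 3, 7, 4, 14, 12, 8, 13, 10, 11, 1, 5, 15, 9]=(0 6 14 15 9 13 5 4 7 12 1)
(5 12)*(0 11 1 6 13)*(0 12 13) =[11, 6, 2, 3, 4, 13, 0, 7, 8, 9, 10, 1, 5, 12] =(0 11 1 6)(5 13 12)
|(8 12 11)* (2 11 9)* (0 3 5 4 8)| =|(0 3 5 4 8 12 9 2 11)| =9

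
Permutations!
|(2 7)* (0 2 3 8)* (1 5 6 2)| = 8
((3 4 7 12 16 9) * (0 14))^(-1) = (0 14)(3 9 16 12 7 4)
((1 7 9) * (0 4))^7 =((0 4)(1 7 9))^7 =(0 4)(1 7 9)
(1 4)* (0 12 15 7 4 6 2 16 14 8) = (0 12 15 7 4 1 6 2 16 14 8) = [12, 6, 16, 3, 1, 5, 2, 4, 0, 9, 10, 11, 15, 13, 8, 7, 14]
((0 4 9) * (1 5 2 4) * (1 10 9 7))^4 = (0 10 9)(1 7 4 2 5)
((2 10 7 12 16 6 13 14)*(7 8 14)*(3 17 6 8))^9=((2 10 3 17 6 13 7 12 16 8 14))^9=(2 8 12 13 17 10 14 16 7 6 3)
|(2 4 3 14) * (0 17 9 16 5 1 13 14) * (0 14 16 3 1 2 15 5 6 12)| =|(0 17 9 3 14 15 5 2 4 1 13 16 6 12)| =14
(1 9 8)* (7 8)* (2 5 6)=(1 9 7 8)(2 5 6)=[0, 9, 5, 3, 4, 6, 2, 8, 1, 7]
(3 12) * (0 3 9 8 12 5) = [3, 1, 2, 5, 4, 0, 6, 7, 12, 8, 10, 11, 9] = (0 3 5)(8 12 9)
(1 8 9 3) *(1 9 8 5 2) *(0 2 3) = (0 2 1 5 3 9) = [2, 5, 1, 9, 4, 3, 6, 7, 8, 0]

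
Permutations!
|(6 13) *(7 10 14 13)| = 5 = |(6 7 10 14 13)|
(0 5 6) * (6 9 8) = (0 5 9 8 6) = [5, 1, 2, 3, 4, 9, 0, 7, 6, 8]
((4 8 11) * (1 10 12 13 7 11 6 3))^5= (1 11)(3 7)(4 10)(6 13)(8 12)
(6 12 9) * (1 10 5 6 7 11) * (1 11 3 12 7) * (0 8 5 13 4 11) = [8, 10, 2, 12, 11, 6, 7, 3, 5, 1, 13, 0, 9, 4] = (0 8 5 6 7 3 12 9 1 10 13 4 11)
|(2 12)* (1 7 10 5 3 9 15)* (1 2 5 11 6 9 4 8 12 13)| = |(1 7 10 11 6 9 15 2 13)(3 4 8 12 5)| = 45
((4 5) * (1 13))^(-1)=(1 13)(4 5)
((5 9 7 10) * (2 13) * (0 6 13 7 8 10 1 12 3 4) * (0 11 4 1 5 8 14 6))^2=(1 3 12)(2 5 14 13 7 9 6)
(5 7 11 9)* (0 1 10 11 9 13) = (0 1 10 11 13)(5 7 9) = [1, 10, 2, 3, 4, 7, 6, 9, 8, 5, 11, 13, 12, 0]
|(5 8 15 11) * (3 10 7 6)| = |(3 10 7 6)(5 8 15 11)| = 4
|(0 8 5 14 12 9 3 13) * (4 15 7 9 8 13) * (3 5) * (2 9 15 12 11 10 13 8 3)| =18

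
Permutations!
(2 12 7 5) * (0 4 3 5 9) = [4, 1, 12, 5, 3, 2, 6, 9, 8, 0, 10, 11, 7] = (0 4 3 5 2 12 7 9)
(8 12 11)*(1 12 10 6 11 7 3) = (1 12 7 3)(6 11 8 10) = [0, 12, 2, 1, 4, 5, 11, 3, 10, 9, 6, 8, 7]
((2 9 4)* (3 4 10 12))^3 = ((2 9 10 12 3 4))^3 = (2 12)(3 9)(4 10)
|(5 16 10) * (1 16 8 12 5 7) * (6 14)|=12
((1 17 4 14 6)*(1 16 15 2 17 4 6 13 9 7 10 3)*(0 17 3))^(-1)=(0 10 7 9 13 14 4 1 3 2 15 16 6 17)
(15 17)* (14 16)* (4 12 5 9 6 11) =(4 12 5 9 6 11)(14 16)(15 17) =[0, 1, 2, 3, 12, 9, 11, 7, 8, 6, 10, 4, 5, 13, 16, 17, 14, 15]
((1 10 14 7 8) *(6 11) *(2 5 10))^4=(1 14 2 7 5 8 10)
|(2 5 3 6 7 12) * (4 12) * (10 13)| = |(2 5 3 6 7 4 12)(10 13)| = 14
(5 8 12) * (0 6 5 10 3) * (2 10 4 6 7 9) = (0 7 9 2 10 3)(4 6 5 8 12) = [7, 1, 10, 0, 6, 8, 5, 9, 12, 2, 3, 11, 4]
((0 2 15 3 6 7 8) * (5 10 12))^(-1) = ((0 2 15 3 6 7 8)(5 10 12))^(-1) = (0 8 7 6 3 15 2)(5 12 10)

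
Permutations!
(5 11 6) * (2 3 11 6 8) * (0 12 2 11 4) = [12, 1, 3, 4, 0, 6, 5, 7, 11, 9, 10, 8, 2] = (0 12 2 3 4)(5 6)(8 11)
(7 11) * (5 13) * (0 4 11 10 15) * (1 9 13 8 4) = (0 1 9 13 5 8 4 11 7 10 15) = [1, 9, 2, 3, 11, 8, 6, 10, 4, 13, 15, 7, 12, 5, 14, 0]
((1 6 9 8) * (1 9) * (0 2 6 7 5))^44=((0 2 6 1 7 5)(8 9))^44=(9)(0 6 7)(1 5 2)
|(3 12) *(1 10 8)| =|(1 10 8)(3 12)| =6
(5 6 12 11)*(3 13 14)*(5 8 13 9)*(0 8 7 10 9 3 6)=(0 8 13 14 6 12 11 7 10 9 5)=[8, 1, 2, 3, 4, 0, 12, 10, 13, 5, 9, 7, 11, 14, 6]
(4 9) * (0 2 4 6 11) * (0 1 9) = (0 2 4)(1 9 6 11) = [2, 9, 4, 3, 0, 5, 11, 7, 8, 6, 10, 1]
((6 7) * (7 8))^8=((6 8 7))^8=(6 7 8)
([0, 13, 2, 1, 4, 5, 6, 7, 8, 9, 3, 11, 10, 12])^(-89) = [0, 13, 2, 1, 4, 5, 6, 7, 8, 9, 3, 11, 10, 12]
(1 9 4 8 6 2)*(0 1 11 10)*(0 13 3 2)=[1, 9, 11, 2, 8, 5, 0, 7, 6, 4, 13, 10, 12, 3]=(0 1 9 4 8 6)(2 11 10 13 3)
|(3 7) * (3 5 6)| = 4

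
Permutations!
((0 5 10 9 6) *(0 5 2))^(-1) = (0 2)(5 6 9 10)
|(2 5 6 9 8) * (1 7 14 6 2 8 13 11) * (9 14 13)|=|(1 7 13 11)(2 5)(6 14)|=4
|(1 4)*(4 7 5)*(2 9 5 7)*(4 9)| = 6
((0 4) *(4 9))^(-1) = (0 4 9)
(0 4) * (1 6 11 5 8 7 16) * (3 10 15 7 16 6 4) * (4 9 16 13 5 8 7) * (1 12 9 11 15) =(0 3 10 1 11 8 13 5 7 6 15 4)(9 16 12) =[3, 11, 2, 10, 0, 7, 15, 6, 13, 16, 1, 8, 9, 5, 14, 4, 12]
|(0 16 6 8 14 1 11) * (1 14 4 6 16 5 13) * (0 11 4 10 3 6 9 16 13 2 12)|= |(0 5 2 12)(1 4 9 16 13)(3 6 8 10)|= 20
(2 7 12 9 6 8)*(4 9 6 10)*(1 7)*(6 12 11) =(12)(1 7 11 6 8 2)(4 9 10) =[0, 7, 1, 3, 9, 5, 8, 11, 2, 10, 4, 6, 12]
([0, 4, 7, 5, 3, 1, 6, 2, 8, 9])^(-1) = (9)(1 5 3 4)(2 7)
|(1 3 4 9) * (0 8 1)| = 6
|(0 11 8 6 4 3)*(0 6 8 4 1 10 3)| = 12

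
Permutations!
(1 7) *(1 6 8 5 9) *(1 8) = (1 7 6)(5 9 8) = [0, 7, 2, 3, 4, 9, 1, 6, 5, 8]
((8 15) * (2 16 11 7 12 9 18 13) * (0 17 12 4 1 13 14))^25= ((0 17 12 9 18 14)(1 13 2 16 11 7 4)(8 15))^25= (0 17 12 9 18 14)(1 11 13 7 2 4 16)(8 15)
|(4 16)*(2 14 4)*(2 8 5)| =6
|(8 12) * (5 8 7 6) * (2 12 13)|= |(2 12 7 6 5 8 13)|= 7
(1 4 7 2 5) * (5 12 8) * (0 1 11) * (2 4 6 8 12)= (12)(0 1 6 8 5 11)(4 7)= [1, 6, 2, 3, 7, 11, 8, 4, 5, 9, 10, 0, 12]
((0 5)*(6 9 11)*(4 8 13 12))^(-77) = ((0 5)(4 8 13 12)(6 9 11))^(-77) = (0 5)(4 12 13 8)(6 9 11)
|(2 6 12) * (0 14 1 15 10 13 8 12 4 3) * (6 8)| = 9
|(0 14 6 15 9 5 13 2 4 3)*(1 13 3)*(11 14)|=|(0 11 14 6 15 9 5 3)(1 13 2 4)|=8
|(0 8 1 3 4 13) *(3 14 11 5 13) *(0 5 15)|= |(0 8 1 14 11 15)(3 4)(5 13)|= 6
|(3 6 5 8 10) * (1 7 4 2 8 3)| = |(1 7 4 2 8 10)(3 6 5)| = 6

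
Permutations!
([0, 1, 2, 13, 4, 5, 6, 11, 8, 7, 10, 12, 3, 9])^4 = [0, 1, 2, 11, 4, 5, 6, 13, 8, 3, 10, 9, 7, 12]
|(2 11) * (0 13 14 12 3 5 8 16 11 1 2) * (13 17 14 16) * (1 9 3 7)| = 14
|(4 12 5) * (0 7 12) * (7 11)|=|(0 11 7 12 5 4)|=6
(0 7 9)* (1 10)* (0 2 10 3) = (0 7 9 2 10 1 3) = [7, 3, 10, 0, 4, 5, 6, 9, 8, 2, 1]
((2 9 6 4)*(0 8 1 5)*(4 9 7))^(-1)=(0 5 1 8)(2 4 7)(6 9)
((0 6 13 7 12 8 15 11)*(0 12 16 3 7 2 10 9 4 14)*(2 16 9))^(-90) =((0 6 13 16 3 7 9 4 14)(2 10)(8 15 11 12))^(-90) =(16)(8 11)(12 15)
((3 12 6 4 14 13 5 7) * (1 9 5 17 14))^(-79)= (1 9 5 7 3 12 6 4)(13 14 17)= ((1 9 5 7 3 12 6 4)(13 17 14))^(-79)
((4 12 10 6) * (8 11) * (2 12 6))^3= ((2 12 10)(4 6)(8 11))^3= (12)(4 6)(8 11)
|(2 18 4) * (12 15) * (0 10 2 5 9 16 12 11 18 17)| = |(0 10 2 17)(4 5 9 16 12 15 11 18)| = 8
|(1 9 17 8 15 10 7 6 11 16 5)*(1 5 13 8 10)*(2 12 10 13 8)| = |(1 9 17 13 2 12 10 7 6 11 16 8 15)| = 13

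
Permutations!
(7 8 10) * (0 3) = [3, 1, 2, 0, 4, 5, 6, 8, 10, 9, 7] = (0 3)(7 8 10)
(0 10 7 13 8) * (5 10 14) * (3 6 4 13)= (0 14 5 10 7 3 6 4 13 8)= [14, 1, 2, 6, 13, 10, 4, 3, 0, 9, 7, 11, 12, 8, 5]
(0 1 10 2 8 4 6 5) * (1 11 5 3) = (0 11 5)(1 10 2 8 4 6 3) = [11, 10, 8, 1, 6, 0, 3, 7, 4, 9, 2, 5]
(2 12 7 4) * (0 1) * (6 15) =(0 1)(2 12 7 4)(6 15) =[1, 0, 12, 3, 2, 5, 15, 4, 8, 9, 10, 11, 7, 13, 14, 6]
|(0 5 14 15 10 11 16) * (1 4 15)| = 9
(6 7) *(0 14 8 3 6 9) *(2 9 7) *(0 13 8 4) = [14, 1, 9, 6, 0, 5, 2, 7, 3, 13, 10, 11, 12, 8, 4] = (0 14 4)(2 9 13 8 3 6)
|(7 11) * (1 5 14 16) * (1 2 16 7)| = |(1 5 14 7 11)(2 16)| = 10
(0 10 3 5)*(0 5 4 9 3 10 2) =[2, 1, 0, 4, 9, 5, 6, 7, 8, 3, 10] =(10)(0 2)(3 4 9)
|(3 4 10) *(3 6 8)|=|(3 4 10 6 8)|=5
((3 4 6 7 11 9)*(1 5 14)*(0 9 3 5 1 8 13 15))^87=((0 9 5 14 8 13 15)(3 4 6 7 11))^87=(0 14 15 5 13 9 8)(3 6 11 4 7)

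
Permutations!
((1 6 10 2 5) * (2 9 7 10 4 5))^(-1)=((1 6 4 5)(7 10 9))^(-1)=(1 5 4 6)(7 9 10)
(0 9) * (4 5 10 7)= (0 9)(4 5 10 7)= [9, 1, 2, 3, 5, 10, 6, 4, 8, 0, 7]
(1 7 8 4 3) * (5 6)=(1 7 8 4 3)(5 6)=[0, 7, 2, 1, 3, 6, 5, 8, 4]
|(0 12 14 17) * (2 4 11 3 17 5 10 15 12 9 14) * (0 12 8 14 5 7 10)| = |(0 9 5)(2 4 11 3 17 12)(7 10 15 8 14)| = 30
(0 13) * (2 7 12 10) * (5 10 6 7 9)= [13, 1, 9, 3, 4, 10, 7, 12, 8, 5, 2, 11, 6, 0]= (0 13)(2 9 5 10)(6 7 12)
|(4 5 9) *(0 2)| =|(0 2)(4 5 9)| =6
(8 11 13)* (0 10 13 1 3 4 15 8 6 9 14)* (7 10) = [7, 3, 2, 4, 15, 5, 9, 10, 11, 14, 13, 1, 12, 6, 0, 8] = (0 7 10 13 6 9 14)(1 3 4 15 8 11)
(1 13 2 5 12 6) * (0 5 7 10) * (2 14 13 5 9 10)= (0 9 10)(1 5 12 6)(2 7)(13 14)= [9, 5, 7, 3, 4, 12, 1, 2, 8, 10, 0, 11, 6, 14, 13]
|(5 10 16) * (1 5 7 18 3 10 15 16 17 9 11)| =11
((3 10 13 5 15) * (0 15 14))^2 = (0 3 13 14 15 10 5)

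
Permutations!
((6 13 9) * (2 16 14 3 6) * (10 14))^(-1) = (2 9 13 6 3 14 10 16)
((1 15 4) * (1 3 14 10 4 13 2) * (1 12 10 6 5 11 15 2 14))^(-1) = (1 3 4 10 12 2)(5 6 14 13 15 11)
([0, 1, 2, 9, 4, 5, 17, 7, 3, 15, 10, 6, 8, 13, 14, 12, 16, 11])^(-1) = [0, 1, 2, 8, 4, 5, 11, 7, 12, 3, 10, 17, 15, 13, 14, 9, 16, 6]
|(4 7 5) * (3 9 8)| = |(3 9 8)(4 7 5)| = 3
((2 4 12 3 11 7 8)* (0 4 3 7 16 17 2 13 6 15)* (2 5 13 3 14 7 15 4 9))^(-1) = ((0 9 2 14 7 8 3 11 16 17 5 13 6 4 12 15))^(-1) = (0 15 12 4 6 13 5 17 16 11 3 8 7 14 2 9)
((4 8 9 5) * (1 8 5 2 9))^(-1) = ((1 8)(2 9)(4 5))^(-1) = (1 8)(2 9)(4 5)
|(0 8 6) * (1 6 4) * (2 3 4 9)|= |(0 8 9 2 3 4 1 6)|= 8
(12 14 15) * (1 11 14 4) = (1 11 14 15 12 4) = [0, 11, 2, 3, 1, 5, 6, 7, 8, 9, 10, 14, 4, 13, 15, 12]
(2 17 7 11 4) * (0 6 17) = (0 6 17 7 11 4 2) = [6, 1, 0, 3, 2, 5, 17, 11, 8, 9, 10, 4, 12, 13, 14, 15, 16, 7]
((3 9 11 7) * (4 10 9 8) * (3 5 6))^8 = ((3 8 4 10 9 11 7 5 6))^8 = (3 6 5 7 11 9 10 4 8)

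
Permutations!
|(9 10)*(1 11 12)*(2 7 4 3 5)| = |(1 11 12)(2 7 4 3 5)(9 10)| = 30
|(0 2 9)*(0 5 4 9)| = |(0 2)(4 9 5)| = 6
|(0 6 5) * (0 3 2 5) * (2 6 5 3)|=|(0 5 2 3 6)|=5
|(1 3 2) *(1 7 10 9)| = 6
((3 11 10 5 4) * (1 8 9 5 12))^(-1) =(1 12 10 11 3 4 5 9 8)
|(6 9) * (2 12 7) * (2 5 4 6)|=|(2 12 7 5 4 6 9)|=7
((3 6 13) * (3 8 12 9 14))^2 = (3 13 12 14 6 8 9)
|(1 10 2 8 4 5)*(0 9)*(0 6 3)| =12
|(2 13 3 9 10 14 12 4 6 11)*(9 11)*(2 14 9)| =8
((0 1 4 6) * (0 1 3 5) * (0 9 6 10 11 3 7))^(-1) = (0 7)(1 6 9 5 3 11 10 4)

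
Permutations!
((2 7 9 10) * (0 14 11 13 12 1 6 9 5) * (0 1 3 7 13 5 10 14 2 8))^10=((0 2 13 12 3 7 10 8)(1 6 9 14 11 5))^10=(0 13 3 10)(1 11 9)(2 12 7 8)(5 14 6)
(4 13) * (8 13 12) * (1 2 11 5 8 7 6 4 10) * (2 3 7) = [0, 3, 11, 7, 12, 8, 4, 6, 13, 9, 1, 5, 2, 10] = (1 3 7 6 4 12 2 11 5 8 13 10)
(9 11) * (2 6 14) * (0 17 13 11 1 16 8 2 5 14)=[17, 16, 6, 3, 4, 14, 0, 7, 2, 1, 10, 9, 12, 11, 5, 15, 8, 13]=(0 17 13 11 9 1 16 8 2 6)(5 14)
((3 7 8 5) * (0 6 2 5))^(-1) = (0 8 7 3 5 2 6) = ((0 6 2 5 3 7 8))^(-1)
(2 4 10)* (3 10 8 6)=(2 4 8 6 3 10)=[0, 1, 4, 10, 8, 5, 3, 7, 6, 9, 2]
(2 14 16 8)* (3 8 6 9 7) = (2 14 16 6 9 7 3 8) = [0, 1, 14, 8, 4, 5, 9, 3, 2, 7, 10, 11, 12, 13, 16, 15, 6]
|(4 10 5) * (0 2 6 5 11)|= 7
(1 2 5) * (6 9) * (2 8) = (1 8 2 5)(6 9) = [0, 8, 5, 3, 4, 1, 9, 7, 2, 6]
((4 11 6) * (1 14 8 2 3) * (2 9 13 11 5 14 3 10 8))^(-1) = (1 3)(2 14 5 4 6 11 13 9 8 10)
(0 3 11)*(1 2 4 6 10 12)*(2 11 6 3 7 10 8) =[7, 11, 4, 6, 3, 5, 8, 10, 2, 9, 12, 0, 1] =(0 7 10 12 1 11)(2 4 3 6 8)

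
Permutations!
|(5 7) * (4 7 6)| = 4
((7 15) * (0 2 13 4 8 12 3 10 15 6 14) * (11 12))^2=(0 13 8 12 10 7 14 2 4 11 3 15 6)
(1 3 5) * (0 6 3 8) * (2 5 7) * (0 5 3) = [6, 8, 3, 7, 4, 1, 0, 2, 5] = (0 6)(1 8 5)(2 3 7)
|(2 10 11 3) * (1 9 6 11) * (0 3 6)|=|(0 3 2 10 1 9)(6 11)|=6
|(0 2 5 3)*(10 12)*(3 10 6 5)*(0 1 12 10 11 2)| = |(1 12 6 5 11 2 3)| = 7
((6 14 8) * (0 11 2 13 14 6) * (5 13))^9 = (0 2 13 8 11 5 14)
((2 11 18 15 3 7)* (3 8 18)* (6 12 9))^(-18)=(18)(2 3)(7 11)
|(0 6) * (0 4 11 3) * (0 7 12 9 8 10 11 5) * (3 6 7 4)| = |(0 7 12 9 8 10 11 6 3 4 5)| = 11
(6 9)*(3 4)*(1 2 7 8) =[0, 2, 7, 4, 3, 5, 9, 8, 1, 6] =(1 2 7 8)(3 4)(6 9)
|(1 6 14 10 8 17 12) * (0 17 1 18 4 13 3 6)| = |(0 17 12 18 4 13 3 6 14 10 8 1)| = 12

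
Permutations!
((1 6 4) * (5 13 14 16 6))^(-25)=((1 5 13 14 16 6 4))^(-25)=(1 14 4 13 6 5 16)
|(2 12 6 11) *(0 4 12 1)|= |(0 4 12 6 11 2 1)|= 7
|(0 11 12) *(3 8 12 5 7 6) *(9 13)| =|(0 11 5 7 6 3 8 12)(9 13)| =8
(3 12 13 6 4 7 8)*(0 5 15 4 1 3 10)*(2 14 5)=[2, 3, 14, 12, 7, 15, 1, 8, 10, 9, 0, 11, 13, 6, 5, 4]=(0 2 14 5 15 4 7 8 10)(1 3 12 13 6)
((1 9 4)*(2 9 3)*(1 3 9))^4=(1 2 3 4 9)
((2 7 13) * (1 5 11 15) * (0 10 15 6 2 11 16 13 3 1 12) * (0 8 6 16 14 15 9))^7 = (0 10 9)(1 2 12 5 7 8 14 3 6 15)(11 16 13) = ((0 10 9)(1 5 14 15 12 8 6 2 7 3)(11 16 13))^7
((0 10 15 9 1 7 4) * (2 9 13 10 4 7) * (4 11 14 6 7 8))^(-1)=((0 11 14 6 7 8 4)(1 2 9)(10 15 13))^(-1)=(0 4 8 7 6 14 11)(1 9 2)(10 13 15)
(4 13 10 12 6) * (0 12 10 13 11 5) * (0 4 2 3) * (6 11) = (13)(0 12 11 5 4 6 2 3) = [12, 1, 3, 0, 6, 4, 2, 7, 8, 9, 10, 5, 11, 13]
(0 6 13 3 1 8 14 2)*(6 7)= (0 7 6 13 3 1 8 14 2)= [7, 8, 0, 1, 4, 5, 13, 6, 14, 9, 10, 11, 12, 3, 2]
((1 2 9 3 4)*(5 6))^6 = ((1 2 9 3 4)(5 6))^6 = (1 2 9 3 4)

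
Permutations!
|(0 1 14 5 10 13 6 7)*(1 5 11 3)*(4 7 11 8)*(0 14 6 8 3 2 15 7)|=|(0 5 10 13 8 4)(1 6 11 2 15 7 14 3)|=24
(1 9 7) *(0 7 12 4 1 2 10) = (0 7 2 10)(1 9 12 4) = [7, 9, 10, 3, 1, 5, 6, 2, 8, 12, 0, 11, 4]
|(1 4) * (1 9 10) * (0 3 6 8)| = 4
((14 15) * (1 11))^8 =(15)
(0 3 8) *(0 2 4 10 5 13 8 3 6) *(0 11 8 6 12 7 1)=(0 12 7 1)(2 4 10 5 13 6 11 8)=[12, 0, 4, 3, 10, 13, 11, 1, 2, 9, 5, 8, 7, 6]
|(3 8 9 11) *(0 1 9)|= 6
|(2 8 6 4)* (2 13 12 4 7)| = 12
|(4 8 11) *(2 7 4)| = |(2 7 4 8 11)| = 5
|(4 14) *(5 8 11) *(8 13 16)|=10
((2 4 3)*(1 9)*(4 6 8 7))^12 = ((1 9)(2 6 8 7 4 3))^12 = (9)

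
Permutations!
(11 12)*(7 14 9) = (7 14 9)(11 12) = [0, 1, 2, 3, 4, 5, 6, 14, 8, 7, 10, 12, 11, 13, 9]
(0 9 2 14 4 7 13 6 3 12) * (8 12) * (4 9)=(0 4 7 13 6 3 8 12)(2 14 9)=[4, 1, 14, 8, 7, 5, 3, 13, 12, 2, 10, 11, 0, 6, 9]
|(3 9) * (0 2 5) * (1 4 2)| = 10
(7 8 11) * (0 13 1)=[13, 0, 2, 3, 4, 5, 6, 8, 11, 9, 10, 7, 12, 1]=(0 13 1)(7 8 11)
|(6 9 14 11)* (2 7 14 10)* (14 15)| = 8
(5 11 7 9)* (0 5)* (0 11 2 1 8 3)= (0 5 2 1 8 3)(7 9 11)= [5, 8, 1, 0, 4, 2, 6, 9, 3, 11, 10, 7]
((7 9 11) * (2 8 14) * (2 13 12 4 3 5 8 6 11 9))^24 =((2 6 11 7)(3 5 8 14 13 12 4))^24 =(3 14 4 8 12 5 13)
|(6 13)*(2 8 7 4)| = 4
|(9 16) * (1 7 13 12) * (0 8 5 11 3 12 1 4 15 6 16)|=|(0 8 5 11 3 12 4 15 6 16 9)(1 7 13)|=33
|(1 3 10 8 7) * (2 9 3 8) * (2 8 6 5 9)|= 8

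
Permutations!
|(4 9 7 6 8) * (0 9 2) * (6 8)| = 6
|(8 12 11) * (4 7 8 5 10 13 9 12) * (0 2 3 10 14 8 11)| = 42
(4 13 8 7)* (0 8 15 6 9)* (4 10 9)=[8, 1, 2, 3, 13, 5, 4, 10, 7, 0, 9, 11, 12, 15, 14, 6]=(0 8 7 10 9)(4 13 15 6)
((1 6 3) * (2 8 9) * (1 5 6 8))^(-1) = (1 2 9 8)(3 6 5)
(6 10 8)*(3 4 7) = (3 4 7)(6 10 8) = [0, 1, 2, 4, 7, 5, 10, 3, 6, 9, 8]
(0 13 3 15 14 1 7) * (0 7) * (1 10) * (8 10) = [13, 0, 2, 15, 4, 5, 6, 7, 10, 9, 1, 11, 12, 3, 8, 14] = (0 13 3 15 14 8 10 1)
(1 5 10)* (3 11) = (1 5 10)(3 11) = [0, 5, 2, 11, 4, 10, 6, 7, 8, 9, 1, 3]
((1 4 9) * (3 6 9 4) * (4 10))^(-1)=((1 3 6 9)(4 10))^(-1)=(1 9 6 3)(4 10)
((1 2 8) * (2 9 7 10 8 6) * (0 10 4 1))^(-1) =((0 10 8)(1 9 7 4)(2 6))^(-1) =(0 8 10)(1 4 7 9)(2 6)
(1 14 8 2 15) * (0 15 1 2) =(0 15 2 1 14 8) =[15, 14, 1, 3, 4, 5, 6, 7, 0, 9, 10, 11, 12, 13, 8, 2]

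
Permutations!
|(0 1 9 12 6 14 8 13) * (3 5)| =8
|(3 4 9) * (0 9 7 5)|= |(0 9 3 4 7 5)|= 6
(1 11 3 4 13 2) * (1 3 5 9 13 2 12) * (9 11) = (1 9 13 12)(2 3 4)(5 11) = [0, 9, 3, 4, 2, 11, 6, 7, 8, 13, 10, 5, 1, 12]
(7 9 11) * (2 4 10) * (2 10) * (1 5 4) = [0, 5, 1, 3, 2, 4, 6, 9, 8, 11, 10, 7] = (1 5 4 2)(7 9 11)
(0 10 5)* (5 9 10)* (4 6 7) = [5, 1, 2, 3, 6, 0, 7, 4, 8, 10, 9] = (0 5)(4 6 7)(9 10)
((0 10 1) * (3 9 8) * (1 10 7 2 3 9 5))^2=(10)(0 2 5)(1 7 3)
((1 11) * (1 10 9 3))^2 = ((1 11 10 9 3))^2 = (1 10 3 11 9)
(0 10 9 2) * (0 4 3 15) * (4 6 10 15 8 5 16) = (0 15)(2 6 10 9)(3 8 5 16 4) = [15, 1, 6, 8, 3, 16, 10, 7, 5, 2, 9, 11, 12, 13, 14, 0, 4]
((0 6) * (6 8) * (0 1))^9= (0 8 6 1)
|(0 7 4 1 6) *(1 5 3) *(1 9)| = |(0 7 4 5 3 9 1 6)| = 8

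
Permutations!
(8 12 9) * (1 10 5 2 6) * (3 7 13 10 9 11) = (1 9 8 12 11 3 7 13 10 5 2 6) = [0, 9, 6, 7, 4, 2, 1, 13, 12, 8, 5, 3, 11, 10]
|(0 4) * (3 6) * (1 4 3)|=|(0 3 6 1 4)|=5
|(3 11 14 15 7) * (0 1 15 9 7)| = |(0 1 15)(3 11 14 9 7)| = 15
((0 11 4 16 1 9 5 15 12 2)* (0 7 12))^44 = (0 1)(2 12 7)(4 5)(9 11)(15 16)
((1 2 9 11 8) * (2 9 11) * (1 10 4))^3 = ((1 9 2 11 8 10 4))^3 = (1 11 4 2 10 9 8)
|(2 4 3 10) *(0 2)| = |(0 2 4 3 10)| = 5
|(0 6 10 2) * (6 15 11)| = |(0 15 11 6 10 2)| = 6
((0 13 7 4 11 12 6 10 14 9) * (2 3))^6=(0 6 7 14 11)(4 9 12 13 10)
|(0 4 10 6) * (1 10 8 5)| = 7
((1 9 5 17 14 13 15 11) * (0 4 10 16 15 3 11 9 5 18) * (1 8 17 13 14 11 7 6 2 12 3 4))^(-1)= (0 18 9 15 16 10 4 13 5 1)(2 6 7 3 12)(8 11 17)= ((0 1 5 13 4 10 16 15 9 18)(2 12 3 7 6)(8 17 11))^(-1)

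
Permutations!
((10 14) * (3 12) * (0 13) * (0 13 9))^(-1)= ((0 9)(3 12)(10 14))^(-1)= (0 9)(3 12)(10 14)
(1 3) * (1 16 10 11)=(1 3 16 10 11)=[0, 3, 2, 16, 4, 5, 6, 7, 8, 9, 11, 1, 12, 13, 14, 15, 10]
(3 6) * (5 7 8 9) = (3 6)(5 7 8 9) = [0, 1, 2, 6, 4, 7, 3, 8, 9, 5]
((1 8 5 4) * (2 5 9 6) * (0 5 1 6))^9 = (0 5 4 6 2 1 8 9)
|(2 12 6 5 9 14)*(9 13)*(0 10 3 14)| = 10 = |(0 10 3 14 2 12 6 5 13 9)|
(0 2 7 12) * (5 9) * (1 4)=(0 2 7 12)(1 4)(5 9)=[2, 4, 7, 3, 1, 9, 6, 12, 8, 5, 10, 11, 0]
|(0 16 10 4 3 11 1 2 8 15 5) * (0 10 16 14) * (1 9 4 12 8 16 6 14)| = 60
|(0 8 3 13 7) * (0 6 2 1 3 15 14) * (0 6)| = |(0 8 15 14 6 2 1 3 13 7)| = 10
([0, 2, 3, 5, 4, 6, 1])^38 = (1 5 2 6 3)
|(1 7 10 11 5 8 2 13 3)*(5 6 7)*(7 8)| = 10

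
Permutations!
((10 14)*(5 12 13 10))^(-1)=((5 12 13 10 14))^(-1)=(5 14 10 13 12)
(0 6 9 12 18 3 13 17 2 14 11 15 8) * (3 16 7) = (0 6 9 12 18 16 7 3 13 17 2 14 11 15 8) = [6, 1, 14, 13, 4, 5, 9, 3, 0, 12, 10, 15, 18, 17, 11, 8, 7, 2, 16]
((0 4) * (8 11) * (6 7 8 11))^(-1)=(11)(0 4)(6 8 7)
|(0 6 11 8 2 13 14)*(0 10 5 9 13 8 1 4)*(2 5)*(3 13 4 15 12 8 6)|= 15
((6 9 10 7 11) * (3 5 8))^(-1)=(3 8 5)(6 11 7 10 9)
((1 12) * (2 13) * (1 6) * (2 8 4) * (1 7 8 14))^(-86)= (1 8 14 7 13 6 2 12 4)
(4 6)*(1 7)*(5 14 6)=(1 7)(4 5 14 6)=[0, 7, 2, 3, 5, 14, 4, 1, 8, 9, 10, 11, 12, 13, 6]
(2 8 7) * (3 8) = (2 3 8 7) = [0, 1, 3, 8, 4, 5, 6, 2, 7]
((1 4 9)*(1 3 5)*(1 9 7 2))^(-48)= (9)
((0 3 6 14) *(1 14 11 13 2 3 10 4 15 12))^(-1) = ((0 10 4 15 12 1 14)(2 3 6 11 13))^(-1) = (0 14 1 12 15 4 10)(2 13 11 6 3)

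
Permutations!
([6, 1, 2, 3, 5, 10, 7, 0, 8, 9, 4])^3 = (10)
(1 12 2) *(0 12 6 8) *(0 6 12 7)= (0 7)(1 12 2)(6 8)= [7, 12, 1, 3, 4, 5, 8, 0, 6, 9, 10, 11, 2]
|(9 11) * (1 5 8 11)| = 5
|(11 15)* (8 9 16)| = 6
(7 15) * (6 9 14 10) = (6 9 14 10)(7 15) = [0, 1, 2, 3, 4, 5, 9, 15, 8, 14, 6, 11, 12, 13, 10, 7]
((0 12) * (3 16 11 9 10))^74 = (3 10 9 11 16)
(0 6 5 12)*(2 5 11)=[6, 1, 5, 3, 4, 12, 11, 7, 8, 9, 10, 2, 0]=(0 6 11 2 5 12)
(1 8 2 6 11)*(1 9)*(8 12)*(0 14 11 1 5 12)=(0 14 11 9 5 12 8 2 6 1)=[14, 0, 6, 3, 4, 12, 1, 7, 2, 5, 10, 9, 8, 13, 11]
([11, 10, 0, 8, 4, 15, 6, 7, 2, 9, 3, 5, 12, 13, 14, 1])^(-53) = [11, 10, 0, 8, 4, 15, 6, 7, 2, 9, 3, 5, 12, 13, 14, 1]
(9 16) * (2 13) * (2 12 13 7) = [0, 1, 7, 3, 4, 5, 6, 2, 8, 16, 10, 11, 13, 12, 14, 15, 9] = (2 7)(9 16)(12 13)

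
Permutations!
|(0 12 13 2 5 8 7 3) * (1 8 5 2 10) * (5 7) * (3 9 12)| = 8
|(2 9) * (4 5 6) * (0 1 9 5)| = 7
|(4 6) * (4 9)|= 3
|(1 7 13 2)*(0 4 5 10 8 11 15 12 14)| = |(0 4 5 10 8 11 15 12 14)(1 7 13 2)| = 36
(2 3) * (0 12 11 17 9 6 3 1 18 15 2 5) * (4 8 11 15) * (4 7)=(0 12 15 2 1 18 7 4 8 11 17 9 6 3 5)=[12, 18, 1, 5, 8, 0, 3, 4, 11, 6, 10, 17, 15, 13, 14, 2, 16, 9, 7]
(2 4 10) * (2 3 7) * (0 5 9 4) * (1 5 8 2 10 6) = (0 8 2)(1 5 9 4 6)(3 7 10) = [8, 5, 0, 7, 6, 9, 1, 10, 2, 4, 3]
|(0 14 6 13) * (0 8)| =5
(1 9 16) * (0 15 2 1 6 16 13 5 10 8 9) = (0 15 2 1)(5 10 8 9 13)(6 16) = [15, 0, 1, 3, 4, 10, 16, 7, 9, 13, 8, 11, 12, 5, 14, 2, 6]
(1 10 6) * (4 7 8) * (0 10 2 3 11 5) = (0 10 6 1 2 3 11 5)(4 7 8) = [10, 2, 3, 11, 7, 0, 1, 8, 4, 9, 6, 5]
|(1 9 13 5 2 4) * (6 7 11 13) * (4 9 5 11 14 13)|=|(1 5 2 9 6 7 14 13 11 4)|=10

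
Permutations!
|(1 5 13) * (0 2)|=|(0 2)(1 5 13)|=6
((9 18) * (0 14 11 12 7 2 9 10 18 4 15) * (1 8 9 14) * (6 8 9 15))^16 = ((0 1 9 4 6 8 15)(2 14 11 12 7)(10 18))^16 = (18)(0 9 6 15 1 4 8)(2 14 11 12 7)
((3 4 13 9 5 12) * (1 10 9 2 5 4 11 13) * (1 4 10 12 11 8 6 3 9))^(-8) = (13)(3 8 6)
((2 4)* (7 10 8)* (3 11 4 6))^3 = ((2 6 3 11 4)(7 10 8))^3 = (2 11 6 4 3)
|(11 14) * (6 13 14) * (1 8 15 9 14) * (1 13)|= |(1 8 15 9 14 11 6)|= 7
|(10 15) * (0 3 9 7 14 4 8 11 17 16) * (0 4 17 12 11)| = |(0 3 9 7 14 17 16 4 8)(10 15)(11 12)| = 18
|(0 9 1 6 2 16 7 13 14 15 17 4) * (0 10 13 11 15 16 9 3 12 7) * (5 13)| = 52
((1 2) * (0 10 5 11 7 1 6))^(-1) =(0 6 2 1 7 11 5 10)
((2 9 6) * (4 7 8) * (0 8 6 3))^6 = ((0 8 4 7 6 2 9 3))^6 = (0 9 6 4)(2 7 8 3)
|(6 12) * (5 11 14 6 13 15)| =|(5 11 14 6 12 13 15)| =7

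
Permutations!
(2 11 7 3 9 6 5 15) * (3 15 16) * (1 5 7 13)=(1 5 16 3 9 6 7 15 2 11 13)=[0, 5, 11, 9, 4, 16, 7, 15, 8, 6, 10, 13, 12, 1, 14, 2, 3]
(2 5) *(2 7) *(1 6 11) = (1 6 11)(2 5 7) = [0, 6, 5, 3, 4, 7, 11, 2, 8, 9, 10, 1]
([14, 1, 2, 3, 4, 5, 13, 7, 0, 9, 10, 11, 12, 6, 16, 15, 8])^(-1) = (0 8 16 14)(6 13)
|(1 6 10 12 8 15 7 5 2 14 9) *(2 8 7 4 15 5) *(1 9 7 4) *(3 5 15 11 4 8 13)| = 6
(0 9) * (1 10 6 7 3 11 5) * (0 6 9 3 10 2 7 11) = (0 3)(1 2 7 10 9 6 11 5) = [3, 2, 7, 0, 4, 1, 11, 10, 8, 6, 9, 5]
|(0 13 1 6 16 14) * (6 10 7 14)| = 6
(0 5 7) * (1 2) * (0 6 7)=[5, 2, 1, 3, 4, 0, 7, 6]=(0 5)(1 2)(6 7)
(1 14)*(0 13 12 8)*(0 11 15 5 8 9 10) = (0 13 12 9 10)(1 14)(5 8 11 15) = [13, 14, 2, 3, 4, 8, 6, 7, 11, 10, 0, 15, 9, 12, 1, 5]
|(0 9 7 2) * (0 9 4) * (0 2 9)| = |(0 4 2)(7 9)| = 6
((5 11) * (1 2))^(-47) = (1 2)(5 11)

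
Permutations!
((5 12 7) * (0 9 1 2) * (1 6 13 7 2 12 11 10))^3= (0 13 11 12 9 7 10 2 6 5 1)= ((0 9 6 13 7 5 11 10 1 12 2))^3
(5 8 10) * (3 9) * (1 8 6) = [0, 8, 2, 9, 4, 6, 1, 7, 10, 3, 5] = (1 8 10 5 6)(3 9)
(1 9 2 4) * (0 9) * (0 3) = (0 9 2 4 1 3) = [9, 3, 4, 0, 1, 5, 6, 7, 8, 2]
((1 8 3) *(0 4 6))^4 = ((0 4 6)(1 8 3))^4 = (0 4 6)(1 8 3)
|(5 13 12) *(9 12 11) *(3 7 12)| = |(3 7 12 5 13 11 9)| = 7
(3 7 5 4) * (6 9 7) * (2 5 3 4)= (2 5)(3 6 9 7)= [0, 1, 5, 6, 4, 2, 9, 3, 8, 7]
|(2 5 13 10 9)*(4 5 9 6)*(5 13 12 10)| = 6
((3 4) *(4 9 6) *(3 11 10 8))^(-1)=(3 8 10 11 4 6 9)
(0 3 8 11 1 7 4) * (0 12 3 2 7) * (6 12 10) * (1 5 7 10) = [2, 0, 10, 8, 1, 7, 12, 4, 11, 9, 6, 5, 3] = (0 2 10 6 12 3 8 11 5 7 4 1)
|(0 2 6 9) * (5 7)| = |(0 2 6 9)(5 7)| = 4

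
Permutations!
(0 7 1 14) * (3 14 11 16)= (0 7 1 11 16 3 14)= [7, 11, 2, 14, 4, 5, 6, 1, 8, 9, 10, 16, 12, 13, 0, 15, 3]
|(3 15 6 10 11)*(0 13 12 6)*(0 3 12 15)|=4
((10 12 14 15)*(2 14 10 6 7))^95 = (15)(10 12)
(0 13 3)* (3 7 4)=(0 13 7 4 3)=[13, 1, 2, 0, 3, 5, 6, 4, 8, 9, 10, 11, 12, 7]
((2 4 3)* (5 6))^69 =(5 6) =((2 4 3)(5 6))^69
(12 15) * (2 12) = (2 12 15) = [0, 1, 12, 3, 4, 5, 6, 7, 8, 9, 10, 11, 15, 13, 14, 2]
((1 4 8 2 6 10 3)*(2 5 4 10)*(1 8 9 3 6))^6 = (1 6)(2 10)(3 8 5 4 9)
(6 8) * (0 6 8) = (8)(0 6) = [6, 1, 2, 3, 4, 5, 0, 7, 8]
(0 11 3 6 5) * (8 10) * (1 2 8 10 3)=[11, 2, 8, 6, 4, 0, 5, 7, 3, 9, 10, 1]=(0 11 1 2 8 3 6 5)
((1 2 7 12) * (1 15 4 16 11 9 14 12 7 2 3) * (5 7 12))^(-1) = ((1 3)(4 16 11 9 14 5 7 12 15))^(-1) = (1 3)(4 15 12 7 5 14 9 11 16)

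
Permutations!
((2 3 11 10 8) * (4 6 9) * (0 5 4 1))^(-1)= ((0 5 4 6 9 1)(2 3 11 10 8))^(-1)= (0 1 9 6 4 5)(2 8 10 11 3)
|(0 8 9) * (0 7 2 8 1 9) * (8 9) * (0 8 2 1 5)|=4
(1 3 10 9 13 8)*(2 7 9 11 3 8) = [0, 8, 7, 10, 4, 5, 6, 9, 1, 13, 11, 3, 12, 2] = (1 8)(2 7 9 13)(3 10 11)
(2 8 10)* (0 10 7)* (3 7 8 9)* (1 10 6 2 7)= [6, 10, 9, 1, 4, 5, 2, 0, 8, 3, 7]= (0 6 2 9 3 1 10 7)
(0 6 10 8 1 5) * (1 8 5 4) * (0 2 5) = (0 6 10)(1 4)(2 5) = [6, 4, 5, 3, 1, 2, 10, 7, 8, 9, 0]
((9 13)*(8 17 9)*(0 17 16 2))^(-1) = (0 2 16 8 13 9 17)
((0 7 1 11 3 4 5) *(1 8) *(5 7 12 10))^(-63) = ((0 12 10 5)(1 11 3 4 7 8))^(-63) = (0 12 10 5)(1 4)(3 8)(7 11)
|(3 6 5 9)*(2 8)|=|(2 8)(3 6 5 9)|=4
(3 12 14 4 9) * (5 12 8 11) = (3 8 11 5 12 14 4 9) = [0, 1, 2, 8, 9, 12, 6, 7, 11, 3, 10, 5, 14, 13, 4]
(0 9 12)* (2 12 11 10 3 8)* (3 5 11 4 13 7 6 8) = (0 9 4 13 7 6 8 2 12)(5 11 10) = [9, 1, 12, 3, 13, 11, 8, 6, 2, 4, 5, 10, 0, 7]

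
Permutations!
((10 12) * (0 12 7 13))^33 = (0 7 12 13 10)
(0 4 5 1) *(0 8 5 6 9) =(0 4 6 9)(1 8 5) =[4, 8, 2, 3, 6, 1, 9, 7, 5, 0]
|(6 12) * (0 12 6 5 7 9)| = |(0 12 5 7 9)| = 5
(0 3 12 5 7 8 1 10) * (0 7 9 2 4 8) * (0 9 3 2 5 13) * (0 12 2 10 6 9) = [10, 6, 4, 2, 8, 3, 9, 0, 1, 5, 7, 11, 13, 12] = (0 10 7)(1 6 9 5 3 2 4 8)(12 13)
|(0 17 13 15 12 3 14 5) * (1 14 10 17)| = |(0 1 14 5)(3 10 17 13 15 12)| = 12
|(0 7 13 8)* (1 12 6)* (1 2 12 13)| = 15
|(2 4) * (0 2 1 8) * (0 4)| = 6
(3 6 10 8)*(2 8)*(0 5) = (0 5)(2 8 3 6 10) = [5, 1, 8, 6, 4, 0, 10, 7, 3, 9, 2]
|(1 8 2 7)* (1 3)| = 5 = |(1 8 2 7 3)|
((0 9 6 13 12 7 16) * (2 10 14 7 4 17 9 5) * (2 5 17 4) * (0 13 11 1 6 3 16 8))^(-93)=(0 3 12 14)(2 7 17 16)(8 9 13 10)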